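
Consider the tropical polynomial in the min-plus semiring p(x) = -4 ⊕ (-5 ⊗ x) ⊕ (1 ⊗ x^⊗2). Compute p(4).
p(4) = -4

A tropical monomial a ⊗ x^⊗i evaluates to a + i · x. Evaluating each term at x = 4:
  Term 0 contributes -4 + 0 · 4 = -4
  Term 1 contributes -5 + 1 · 4 = -1
  Term 2 contributes 1 + 2 · 4 = 9
p(4) = ⊕ of these = min[-4, -1, 9] = -4.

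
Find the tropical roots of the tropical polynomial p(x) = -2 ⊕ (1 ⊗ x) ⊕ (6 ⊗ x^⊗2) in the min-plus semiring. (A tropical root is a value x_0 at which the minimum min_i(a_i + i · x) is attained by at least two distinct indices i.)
Roots: {-5, -3}

Each tropical root is a break point of the lower envelope of the lines y = a_i + i · x (there are 3 lines, with slopes 0, 1, ..., 2). Only the lines that attain the minimum somewhere contribute to roots; other lines are dominated. Here the surviving (envelope) indices are i = 2, i = 1, i = 0.
Intersections between consecutive envelope lines give the roots: for adjacent envelope indices i < j the intersection is x = (a_i − a_j) / (j − i). Reading off the sorted break points: {-5, -3}.
Verification: at each break x_0, at least two indices attain the minimum of min_i(a_i + i · x_0).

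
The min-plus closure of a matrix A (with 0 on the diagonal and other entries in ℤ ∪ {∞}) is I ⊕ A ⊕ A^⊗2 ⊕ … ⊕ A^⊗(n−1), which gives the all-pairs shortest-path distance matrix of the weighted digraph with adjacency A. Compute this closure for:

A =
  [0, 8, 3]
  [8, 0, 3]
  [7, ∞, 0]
Closure =
  [0, 8, 3]
  [8, 0, 3]
  [7, 15, 0]

This is the Floyd-Warshall all-pairs shortest-path computation. For each intermediate vertex k = 0, 1, …, 2, update dist[i][j] ← min(dist[i][j], dist[i][k] + dist[k][j]). The final matrix gives, for each (i, j), the minimum total weight of any directed path from i to j (possibly empty when i = j).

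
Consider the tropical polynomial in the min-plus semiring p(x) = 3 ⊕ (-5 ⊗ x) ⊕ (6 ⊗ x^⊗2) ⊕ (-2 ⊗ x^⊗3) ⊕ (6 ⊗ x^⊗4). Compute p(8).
p(8) = 3

A tropical monomial a ⊗ x^⊗i evaluates to a + i · x. Evaluating each term at x = 8:
  Term 0 contributes 3 + 0 · 8 = 3
  Term 1 contributes -5 + 1 · 8 = 3
  Term 2 contributes 6 + 2 · 8 = 22
  Term 3 contributes -2 + 3 · 8 = 22
  Term 4 contributes 6 + 4 · 8 = 38
p(8) = ⊕ of these = min[3, 3, 22, 22, 38] = 3.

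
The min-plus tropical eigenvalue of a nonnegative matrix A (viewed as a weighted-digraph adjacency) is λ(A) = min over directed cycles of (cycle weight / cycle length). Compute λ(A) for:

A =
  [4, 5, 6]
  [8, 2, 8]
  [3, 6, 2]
λ(A) = 2

Enumerate directed cycles and compute their means (weight / length). Sample:
  cycle 0 → 0: weight = 4, length = 1, mean = 4/1 ≈ 4.000
  cycle 1 → 1: weight = 2, length = 1, mean = 2/1 ≈ 2.000
  cycle 2 → 2: weight = 2, length = 1, mean = 2/1 ≈ 2.000
  cycle 0 → 1 → 0: weight = 13, length = 2, mean = 13/2 ≈ 6.500
  cycle 0 → 2 → 0: weight = 9, length = 2, mean = 9/2 ≈ 4.500
  cycle 1 → 0 → 1: weight = 13, length = 2, mean = 13/2 ≈ 6.500
Minimum mean = 2.000, attained e.g. along the cycle 1 → 1 with weight 2 and length 1. So λ(A) = 2/1 = 2.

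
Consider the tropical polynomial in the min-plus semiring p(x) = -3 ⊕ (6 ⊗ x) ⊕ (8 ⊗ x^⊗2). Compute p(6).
p(6) = -3

A tropical monomial a ⊗ x^⊗i evaluates to a + i · x. Evaluating each term at x = 6:
  Term 0 contributes -3 + 0 · 6 = -3
  Term 1 contributes 6 + 1 · 6 = 12
  Term 2 contributes 8 + 2 · 6 = 20
p(6) = ⊕ of these = min[-3, 12, 20] = -3.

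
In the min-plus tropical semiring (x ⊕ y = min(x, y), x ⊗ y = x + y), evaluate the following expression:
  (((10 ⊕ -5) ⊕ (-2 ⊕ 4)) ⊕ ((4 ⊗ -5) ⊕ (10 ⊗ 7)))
(((10 ⊕ -5) ⊕ (-2 ⊕ 4)) ⊕ ((4 ⊗ -5) ⊕ (10 ⊗ 7))) = -5

Expand innermost to outermost. Recall ⊕ takes the minimum of its arguments and ⊗ takes their sum. Working out the expression (((10 ⊕ -5) ⊕ (-2 ⊕ 4)) ⊕ ((4 ⊗ -5) ⊕ (10 ⊗ 7))) gives -5.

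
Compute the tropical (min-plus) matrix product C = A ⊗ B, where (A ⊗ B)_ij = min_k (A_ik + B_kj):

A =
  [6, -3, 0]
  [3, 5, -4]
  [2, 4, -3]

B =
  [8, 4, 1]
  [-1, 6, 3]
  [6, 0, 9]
A ⊗ B =
  [-4, 0, 0]
  [2, -4, 4]
  [3, -3, 3]

Apply the min-plus product entry-by-entry:
  C[0][0] = min over k of (A[0][0] + B[0][0] = 6 + 8 = 14, A[0][1] + B[1][0] = -3 + -1 = -4, A[0][2] + B[2][0] = 0 + 6 = 6) = -4 (attained at k = 1)
  C[0][1] = min over k of (A[0][0] + B[0][1] = 6 + 4 = 10, A[0][1] + B[1][1] = -3 + 6 = 3, A[0][2] + B[2][1] = 0 + 0 = 0) = 0 (attained at k = 2)
  C[0][2] = min over k of (A[0][0] + B[0][2] = 6 + 1 = 7, A[0][1] + B[1][2] = -3 + 3 = 0, A[0][2] + B[2][2] = 0 + 9 = 9) = 0 (attained at k = 1)
  C[1][0] = min over k of (A[1][0] + B[0][0] = 3 + 8 = 11, A[1][1] + B[1][0] = 5 + -1 = 4, A[1][2] + B[2][0] = -4 + 6 = 2) = 2 (attained at k = 2)
  C[1][1] = min over k of (A[1][0] + B[0][1] = 3 + 4 = 7, A[1][1] + B[1][1] = 5 + 6 = 11, A[1][2] + B[2][1] = -4 + 0 = -4) = -4 (attained at k = 2)
  C[1][2] = min over k of (A[1][0] + B[0][2] = 3 + 1 = 4, A[1][1] + B[1][2] = 5 + 3 = 8, A[1][2] + B[2][2] = -4 + 9 = 5) = 4 (attained at k = 0)
  C[2][0] = min over k of (A[2][0] + B[0][0] = 2 + 8 = 10, A[2][1] + B[1][0] = 4 + -1 = 3, A[2][2] + B[2][0] = -3 + 6 = 3) = 3 (attained at k = 1)
  C[2][1] = min over k of (A[2][0] + B[0][1] = 2 + 4 = 6, A[2][1] + B[1][1] = 4 + 6 = 10, A[2][2] + B[2][1] = -3 + 0 = -3) = -3 (attained at k = 2)
  C[2][2] = min over k of (A[2][0] + B[0][2] = 2 + 1 = 3, A[2][1] + B[1][2] = 4 + 3 = 7, A[2][2] + B[2][2] = -3 + 9 = 6) = 3 (attained at k = 0)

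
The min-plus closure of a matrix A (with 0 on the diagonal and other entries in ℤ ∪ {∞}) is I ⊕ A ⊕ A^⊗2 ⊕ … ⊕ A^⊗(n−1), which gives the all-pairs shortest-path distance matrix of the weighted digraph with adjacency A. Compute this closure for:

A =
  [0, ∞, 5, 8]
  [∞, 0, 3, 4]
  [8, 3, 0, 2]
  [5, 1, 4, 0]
Closure =
  [0, 8, 5, 7]
  [9, 0, 3, 4]
  [7, 3, 0, 2]
  [5, 1, 4, 0]

This is the Floyd-Warshall all-pairs shortest-path computation. For each intermediate vertex k = 0, 1, …, 3, update dist[i][j] ← min(dist[i][j], dist[i][k] + dist[k][j]). The final matrix gives, for each (i, j), the minimum total weight of any directed path from i to j (possibly empty when i = j).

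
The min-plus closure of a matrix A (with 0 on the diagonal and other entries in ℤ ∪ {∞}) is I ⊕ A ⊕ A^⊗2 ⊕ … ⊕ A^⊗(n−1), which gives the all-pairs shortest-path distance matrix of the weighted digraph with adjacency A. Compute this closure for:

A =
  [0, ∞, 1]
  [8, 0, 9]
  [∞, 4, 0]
Closure =
  [0, 5, 1]
  [8, 0, 9]
  [12, 4, 0]

This is the Floyd-Warshall all-pairs shortest-path computation. For each intermediate vertex k = 0, 1, …, 2, update dist[i][j] ← min(dist[i][j], dist[i][k] + dist[k][j]). The final matrix gives, for each (i, j), the minimum total weight of any directed path from i to j (possibly empty when i = j).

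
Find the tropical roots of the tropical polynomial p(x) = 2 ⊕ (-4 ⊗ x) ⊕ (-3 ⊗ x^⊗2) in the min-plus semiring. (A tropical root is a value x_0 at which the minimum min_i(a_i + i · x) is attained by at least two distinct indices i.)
Roots: {-1, 6}

Each tropical root is a break point of the lower envelope of the lines y = a_i + i · x (there are 3 lines, with slopes 0, 1, ..., 2). Only the lines that attain the minimum somewhere contribute to roots; other lines are dominated. Here the surviving (envelope) indices are i = 2, i = 1, i = 0.
Intersections between consecutive envelope lines give the roots: for adjacent envelope indices i < j the intersection is x = (a_i − a_j) / (j − i). Reading off the sorted break points: {-1, 6}.
Verification: at each break x_0, at least two indices attain the minimum of min_i(a_i + i · x_0).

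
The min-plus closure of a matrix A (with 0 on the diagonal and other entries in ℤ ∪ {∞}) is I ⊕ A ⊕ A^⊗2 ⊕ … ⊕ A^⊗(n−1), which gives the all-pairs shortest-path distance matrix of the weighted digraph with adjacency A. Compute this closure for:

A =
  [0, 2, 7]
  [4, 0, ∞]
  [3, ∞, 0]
Closure =
  [0, 2, 7]
  [4, 0, 11]
  [3, 5, 0]

This is the Floyd-Warshall all-pairs shortest-path computation. For each intermediate vertex k = 0, 1, …, 2, update dist[i][j] ← min(dist[i][j], dist[i][k] + dist[k][j]). The final matrix gives, for each (i, j), the minimum total weight of any directed path from i to j (possibly empty when i = j).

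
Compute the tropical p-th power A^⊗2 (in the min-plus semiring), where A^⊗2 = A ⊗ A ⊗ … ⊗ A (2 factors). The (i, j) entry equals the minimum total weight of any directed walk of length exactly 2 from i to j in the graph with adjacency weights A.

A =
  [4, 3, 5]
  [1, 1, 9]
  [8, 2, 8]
A^⊗2 =
  [4, 4, 9]
  [2, 2, 6]
  [3, 3, 11]

Each entry (A^⊗2)_ij equals the minimum over all length-2 walks i = v_0 → v_1 → … → v_2 = j of Σ_t A[v_t][v_{t+1}]. For example, for (i, j) = (0, 2) we minimise over 3 possible intermediate vertex sequences; the minimum is 9, attained along the walk 0 → 0 → 2.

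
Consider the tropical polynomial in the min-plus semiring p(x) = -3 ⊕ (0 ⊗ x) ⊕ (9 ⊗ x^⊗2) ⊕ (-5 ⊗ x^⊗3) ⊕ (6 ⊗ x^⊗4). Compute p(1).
p(1) = -3

A tropical monomial a ⊗ x^⊗i evaluates to a + i · x. Evaluating each term at x = 1:
  Term 0 contributes -3 + 0 · 1 = -3
  Term 1 contributes 0 + 1 · 1 = 1
  Term 2 contributes 9 + 2 · 1 = 11
  Term 3 contributes -5 + 3 · 1 = -2
  Term 4 contributes 6 + 4 · 1 = 10
p(1) = ⊕ of these = min[-3, 1, 11, -2, 10] = -3.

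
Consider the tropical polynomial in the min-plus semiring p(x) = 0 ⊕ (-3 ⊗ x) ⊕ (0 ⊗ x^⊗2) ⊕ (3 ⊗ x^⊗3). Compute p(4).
p(4) = 0

A tropical monomial a ⊗ x^⊗i evaluates to a + i · x. Evaluating each term at x = 4:
  Term 0 contributes 0 + 0 · 4 = 0
  Term 1 contributes -3 + 1 · 4 = 1
  Term 2 contributes 0 + 2 · 4 = 8
  Term 3 contributes 3 + 3 · 4 = 15
p(4) = ⊕ of these = min[0, 1, 8, 15] = 0.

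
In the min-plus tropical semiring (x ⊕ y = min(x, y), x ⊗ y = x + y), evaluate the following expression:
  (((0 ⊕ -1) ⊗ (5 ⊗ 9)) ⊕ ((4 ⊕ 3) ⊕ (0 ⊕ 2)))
(((0 ⊕ -1) ⊗ (5 ⊗ 9)) ⊕ ((4 ⊕ 3) ⊕ (0 ⊕ 2))) = 0

Expand innermost to outermost. Recall ⊕ takes the minimum of its arguments and ⊗ takes their sum. Working out the expression (((0 ⊕ -1) ⊗ (5 ⊗ 9)) ⊕ ((4 ⊕ 3) ⊕ (0 ⊕ 2))) gives 0.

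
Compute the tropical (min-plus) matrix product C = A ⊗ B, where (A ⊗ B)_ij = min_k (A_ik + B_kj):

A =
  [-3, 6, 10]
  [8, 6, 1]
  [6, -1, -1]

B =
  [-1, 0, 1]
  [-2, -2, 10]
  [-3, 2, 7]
A ⊗ B =
  [-4, -3, -2]
  [-2, 3, 8]
  [-4, -3, 6]

Apply the min-plus product entry-by-entry:
  C[0][0] = min over k of (A[0][0] + B[0][0] = -3 + -1 = -4, A[0][1] + B[1][0] = 6 + -2 = 4, A[0][2] + B[2][0] = 10 + -3 = 7) = -4 (attained at k = 0)
  C[0][1] = min over k of (A[0][0] + B[0][1] = -3 + 0 = -3, A[0][1] + B[1][1] = 6 + -2 = 4, A[0][2] + B[2][1] = 10 + 2 = 12) = -3 (attained at k = 0)
  C[0][2] = min over k of (A[0][0] + B[0][2] = -3 + 1 = -2, A[0][1] + B[1][2] = 6 + 10 = 16, A[0][2] + B[2][2] = 10 + 7 = 17) = -2 (attained at k = 0)
  C[1][0] = min over k of (A[1][0] + B[0][0] = 8 + -1 = 7, A[1][1] + B[1][0] = 6 + -2 = 4, A[1][2] + B[2][0] = 1 + -3 = -2) = -2 (attained at k = 2)
  C[1][1] = min over k of (A[1][0] + B[0][1] = 8 + 0 = 8, A[1][1] + B[1][1] = 6 + -2 = 4, A[1][2] + B[2][1] = 1 + 2 = 3) = 3 (attained at k = 2)
  C[1][2] = min over k of (A[1][0] + B[0][2] = 8 + 1 = 9, A[1][1] + B[1][2] = 6 + 10 = 16, A[1][2] + B[2][2] = 1 + 7 = 8) = 8 (attained at k = 2)
  C[2][0] = min over k of (A[2][0] + B[0][0] = 6 + -1 = 5, A[2][1] + B[1][0] = -1 + -2 = -3, A[2][2] + B[2][0] = -1 + -3 = -4) = -4 (attained at k = 2)
  C[2][1] = min over k of (A[2][0] + B[0][1] = 6 + 0 = 6, A[2][1] + B[1][1] = -1 + -2 = -3, A[2][2] + B[2][1] = -1 + 2 = 1) = -3 (attained at k = 1)
  C[2][2] = min over k of (A[2][0] + B[0][2] = 6 + 1 = 7, A[2][1] + B[1][2] = -1 + 10 = 9, A[2][2] + B[2][2] = -1 + 7 = 6) = 6 (attained at k = 2)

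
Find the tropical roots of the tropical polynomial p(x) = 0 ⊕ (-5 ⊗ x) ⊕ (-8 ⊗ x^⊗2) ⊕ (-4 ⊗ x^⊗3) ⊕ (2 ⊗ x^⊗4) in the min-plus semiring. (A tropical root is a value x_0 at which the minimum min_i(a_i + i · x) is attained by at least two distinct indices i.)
Roots: {-6, -4, 3, 5}

Each tropical root is a break point of the lower envelope of the lines y = a_i + i · x (there are 5 lines, with slopes 0, 1, ..., 4). Only the lines that attain the minimum somewhere contribute to roots; other lines are dominated. Here the surviving (envelope) indices are i = 4, i = 3, i = 2, i = 1, i = 0.
Intersections between consecutive envelope lines give the roots: for adjacent envelope indices i < j the intersection is x = (a_i − a_j) / (j − i). Reading off the sorted break points: {-6, -4, 3, 5}.
Verification: at each break x_0, at least two indices attain the minimum of min_i(a_i + i · x_0).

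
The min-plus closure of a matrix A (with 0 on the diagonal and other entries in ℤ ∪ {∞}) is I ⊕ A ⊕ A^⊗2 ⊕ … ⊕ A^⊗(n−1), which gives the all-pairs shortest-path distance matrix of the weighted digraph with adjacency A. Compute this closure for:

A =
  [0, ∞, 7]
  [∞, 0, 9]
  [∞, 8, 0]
Closure =
  [0, 15, 7]
  [∞, 0, 9]
  [∞, 8, 0]

This is the Floyd-Warshall all-pairs shortest-path computation. For each intermediate vertex k = 0, 1, …, 2, update dist[i][j] ← min(dist[i][j], dist[i][k] + dist[k][j]). The final matrix gives, for each (i, j), the minimum total weight of any directed path from i to j (possibly empty when i = j).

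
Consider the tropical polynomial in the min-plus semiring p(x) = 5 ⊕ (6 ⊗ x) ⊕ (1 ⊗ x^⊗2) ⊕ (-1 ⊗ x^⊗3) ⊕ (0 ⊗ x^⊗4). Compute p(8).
p(8) = 5

A tropical monomial a ⊗ x^⊗i evaluates to a + i · x. Evaluating each term at x = 8:
  Term 0 contributes 5 + 0 · 8 = 5
  Term 1 contributes 6 + 1 · 8 = 14
  Term 2 contributes 1 + 2 · 8 = 17
  Term 3 contributes -1 + 3 · 8 = 23
  Term 4 contributes 0 + 4 · 8 = 32
p(8) = ⊕ of these = min[5, 14, 17, 23, 32] = 5.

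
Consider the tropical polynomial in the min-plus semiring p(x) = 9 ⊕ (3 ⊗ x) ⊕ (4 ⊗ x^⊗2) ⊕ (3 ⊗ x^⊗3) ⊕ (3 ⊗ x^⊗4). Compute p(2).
p(2) = 5

A tropical monomial a ⊗ x^⊗i evaluates to a + i · x. Evaluating each term at x = 2:
  Term 0 contributes 9 + 0 · 2 = 9
  Term 1 contributes 3 + 1 · 2 = 5
  Term 2 contributes 4 + 2 · 2 = 8
  Term 3 contributes 3 + 3 · 2 = 9
  Term 4 contributes 3 + 4 · 2 = 11
p(2) = ⊕ of these = min[9, 5, 8, 9, 11] = 5.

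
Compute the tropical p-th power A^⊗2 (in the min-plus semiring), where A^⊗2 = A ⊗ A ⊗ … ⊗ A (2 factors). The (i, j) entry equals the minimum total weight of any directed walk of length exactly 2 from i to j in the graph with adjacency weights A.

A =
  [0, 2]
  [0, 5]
A^⊗2 =
  [0, 2]
  [0, 2]

Each entry (A^⊗2)_ij equals the minimum over all length-2 walks i = v_0 → v_1 → … → v_2 = j of Σ_t A[v_t][v_{t+1}]. For example, for (i, j) = (0, 1) we minimise over 2 possible intermediate vertex sequences; the minimum is 2, attained along the walk 0 → 0 → 1.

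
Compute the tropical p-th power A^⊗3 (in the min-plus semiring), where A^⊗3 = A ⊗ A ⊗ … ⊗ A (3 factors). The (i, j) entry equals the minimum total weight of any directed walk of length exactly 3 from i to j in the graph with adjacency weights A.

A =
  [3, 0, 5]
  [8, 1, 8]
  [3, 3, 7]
A^⊗3 =
  [9, 2, 9]
  [10, 3, 10]
  [9, 4, 11]

Each entry (A^⊗3)_ij equals the minimum over all length-3 walks i = v_0 → v_1 → … → v_3 = j of Σ_t A[v_t][v_{t+1}]. For example, for (i, j) = (0, 2) we minimise over 9 possible intermediate vertex sequences; the minimum is 9, attained along the walk 0 → 1 → 1 → 2.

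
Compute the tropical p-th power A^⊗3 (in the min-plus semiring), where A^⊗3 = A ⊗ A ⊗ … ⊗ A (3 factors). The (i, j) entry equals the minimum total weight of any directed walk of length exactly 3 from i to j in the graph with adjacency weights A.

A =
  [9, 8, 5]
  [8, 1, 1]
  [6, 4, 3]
A^⊗3 =
  [14, 10, 10]
  [8, 3, 3]
  [11, 6, 6]

Each entry (A^⊗3)_ij equals the minimum over all length-3 walks i = v_0 → v_1 → … → v_3 = j of Σ_t A[v_t][v_{t+1}]. For example, for (i, j) = (0, 2) we minimise over 9 possible intermediate vertex sequences; the minimum is 10, attained along the walk 0 → 1 → 1 → 2.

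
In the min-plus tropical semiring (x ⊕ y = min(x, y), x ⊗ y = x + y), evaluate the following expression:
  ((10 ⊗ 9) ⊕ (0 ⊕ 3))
((10 ⊗ 9) ⊕ (0 ⊕ 3)) = 0

Expand innermost to outermost. Recall ⊕ takes the minimum of its arguments and ⊗ takes their sum. Working out the expression ((10 ⊗ 9) ⊕ (0 ⊕ 3)) gives 0.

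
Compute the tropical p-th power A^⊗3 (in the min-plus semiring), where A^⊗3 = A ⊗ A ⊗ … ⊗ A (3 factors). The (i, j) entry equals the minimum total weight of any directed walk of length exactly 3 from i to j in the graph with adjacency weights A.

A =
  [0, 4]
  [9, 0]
A^⊗3 =
  [0, 4]
  [9, 0]

Each entry (A^⊗3)_ij equals the minimum over all length-3 walks i = v_0 → v_1 → … → v_3 = j of Σ_t A[v_t][v_{t+1}]. For example, for (i, j) = (0, 1) we minimise over 4 possible intermediate vertex sequences; the minimum is 4, attained along the walk 0 → 0 → 0 → 1.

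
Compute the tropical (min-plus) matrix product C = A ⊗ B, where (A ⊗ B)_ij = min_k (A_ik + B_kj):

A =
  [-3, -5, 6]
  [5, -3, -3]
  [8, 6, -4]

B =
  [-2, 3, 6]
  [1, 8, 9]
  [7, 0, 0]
A ⊗ B =
  [-5, 0, 3]
  [-2, -3, -3]
  [3, -4, -4]

Apply the min-plus product entry-by-entry:
  C[0][0] = min over k of (A[0][0] + B[0][0] = -3 + -2 = -5, A[0][1] + B[1][0] = -5 + 1 = -4, A[0][2] + B[2][0] = 6 + 7 = 13) = -5 (attained at k = 0)
  C[0][1] = min over k of (A[0][0] + B[0][1] = -3 + 3 = 0, A[0][1] + B[1][1] = -5 + 8 = 3, A[0][2] + B[2][1] = 6 + 0 = 6) = 0 (attained at k = 0)
  C[0][2] = min over k of (A[0][0] + B[0][2] = -3 + 6 = 3, A[0][1] + B[1][2] = -5 + 9 = 4, A[0][2] + B[2][2] = 6 + 0 = 6) = 3 (attained at k = 0)
  C[1][0] = min over k of (A[1][0] + B[0][0] = 5 + -2 = 3, A[1][1] + B[1][0] = -3 + 1 = -2, A[1][2] + B[2][0] = -3 + 7 = 4) = -2 (attained at k = 1)
  C[1][1] = min over k of (A[1][0] + B[0][1] = 5 + 3 = 8, A[1][1] + B[1][1] = -3 + 8 = 5, A[1][2] + B[2][1] = -3 + 0 = -3) = -3 (attained at k = 2)
  C[1][2] = min over k of (A[1][0] + B[0][2] = 5 + 6 = 11, A[1][1] + B[1][2] = -3 + 9 = 6, A[1][2] + B[2][2] = -3 + 0 = -3) = -3 (attained at k = 2)
  C[2][0] = min over k of (A[2][0] + B[0][0] = 8 + -2 = 6, A[2][1] + B[1][0] = 6 + 1 = 7, A[2][2] + B[2][0] = -4 + 7 = 3) = 3 (attained at k = 2)
  C[2][1] = min over k of (A[2][0] + B[0][1] = 8 + 3 = 11, A[2][1] + B[1][1] = 6 + 8 = 14, A[2][2] + B[2][1] = -4 + 0 = -4) = -4 (attained at k = 2)
  C[2][2] = min over k of (A[2][0] + B[0][2] = 8 + 6 = 14, A[2][1] + B[1][2] = 6 + 9 = 15, A[2][2] + B[2][2] = -4 + 0 = -4) = -4 (attained at k = 2)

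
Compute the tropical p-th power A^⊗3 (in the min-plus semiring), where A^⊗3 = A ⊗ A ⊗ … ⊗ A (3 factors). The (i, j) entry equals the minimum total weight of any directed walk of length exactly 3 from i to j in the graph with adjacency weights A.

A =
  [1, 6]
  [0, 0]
A^⊗3 =
  [3, 6]
  [0, 0]

Each entry (A^⊗3)_ij equals the minimum over all length-3 walks i = v_0 → v_1 → … → v_3 = j of Σ_t A[v_t][v_{t+1}]. For example, for (i, j) = (0, 1) we minimise over 4 possible intermediate vertex sequences; the minimum is 6, attained along the walk 0 → 1 → 1 → 1.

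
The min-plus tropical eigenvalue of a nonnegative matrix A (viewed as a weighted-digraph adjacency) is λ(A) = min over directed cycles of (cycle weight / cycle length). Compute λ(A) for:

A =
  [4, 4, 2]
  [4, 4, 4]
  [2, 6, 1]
λ(A) = 1

Enumerate directed cycles and compute their means (weight / length). Sample:
  cycle 0 → 0: weight = 4, length = 1, mean = 4/1 ≈ 4.000
  cycle 1 → 1: weight = 4, length = 1, mean = 4/1 ≈ 4.000
  cycle 2 → 2: weight = 1, length = 1, mean = 1/1 ≈ 1.000
  cycle 0 → 1 → 0: weight = 8, length = 2, mean = 8/2 ≈ 4.000
  cycle 0 → 2 → 0: weight = 4, length = 2, mean = 4/2 ≈ 2.000
  cycle 1 → 0 → 1: weight = 8, length = 2, mean = 8/2 ≈ 4.000
Minimum mean = 1.000, attained e.g. along the cycle 2 → 2 with weight 1 and length 1. So λ(A) = 1/1 = 1.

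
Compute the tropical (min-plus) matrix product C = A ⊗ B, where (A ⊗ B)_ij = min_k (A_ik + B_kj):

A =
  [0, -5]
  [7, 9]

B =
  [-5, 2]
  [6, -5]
A ⊗ B =
  [-5, -10]
  [2, 4]

Apply the min-plus product entry-by-entry:
  C[0][0] = min over k of (A[0][0] + B[0][0] = 0 + -5 = -5, A[0][1] + B[1][0] = -5 + 6 = 1) = -5 (attained at k = 0)
  C[0][1] = min over k of (A[0][0] + B[0][1] = 0 + 2 = 2, A[0][1] + B[1][1] = -5 + -5 = -10) = -10 (attained at k = 1)
  C[1][0] = min over k of (A[1][0] + B[0][0] = 7 + -5 = 2, A[1][1] + B[1][0] = 9 + 6 = 15) = 2 (attained at k = 0)
  C[1][1] = min over k of (A[1][0] + B[0][1] = 7 + 2 = 9, A[1][1] + B[1][1] = 9 + -5 = 4) = 4 (attained at k = 1)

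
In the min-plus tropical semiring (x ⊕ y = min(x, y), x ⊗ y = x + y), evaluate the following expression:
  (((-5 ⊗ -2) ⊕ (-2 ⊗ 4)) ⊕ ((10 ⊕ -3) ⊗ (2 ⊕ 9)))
(((-5 ⊗ -2) ⊕ (-2 ⊗ 4)) ⊕ ((10 ⊕ -3) ⊗ (2 ⊕ 9))) = -7

Expand innermost to outermost. Recall ⊕ takes the minimum of its arguments and ⊗ takes their sum. Working out the expression (((-5 ⊗ -2) ⊕ (-2 ⊗ 4)) ⊕ ((10 ⊕ -3) ⊗ (2 ⊕ 9))) gives -7.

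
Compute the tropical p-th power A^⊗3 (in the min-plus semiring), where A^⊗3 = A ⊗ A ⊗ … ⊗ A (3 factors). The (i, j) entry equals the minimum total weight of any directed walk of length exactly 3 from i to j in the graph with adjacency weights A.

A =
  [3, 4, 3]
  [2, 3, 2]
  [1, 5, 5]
A^⊗3 =
  [7, 8, 7]
  [6, 7, 6]
  [5, 8, 7]

Each entry (A^⊗3)_ij equals the minimum over all length-3 walks i = v_0 → v_1 → … → v_3 = j of Σ_t A[v_t][v_{t+1}]. For example, for (i, j) = (0, 2) we minimise over 9 possible intermediate vertex sequences; the minimum is 7, attained along the walk 0 → 2 → 0 → 2.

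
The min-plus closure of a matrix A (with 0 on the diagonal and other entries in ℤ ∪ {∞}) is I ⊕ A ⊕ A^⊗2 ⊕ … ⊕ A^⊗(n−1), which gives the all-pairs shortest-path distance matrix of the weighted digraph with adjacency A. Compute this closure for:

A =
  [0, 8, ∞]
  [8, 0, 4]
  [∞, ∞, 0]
Closure =
  [0, 8, 12]
  [8, 0, 4]
  [∞, ∞, 0]

This is the Floyd-Warshall all-pairs shortest-path computation. For each intermediate vertex k = 0, 1, …, 2, update dist[i][j] ← min(dist[i][j], dist[i][k] + dist[k][j]). The final matrix gives, for each (i, j), the minimum total weight of any directed path from i to j (possibly empty when i = j).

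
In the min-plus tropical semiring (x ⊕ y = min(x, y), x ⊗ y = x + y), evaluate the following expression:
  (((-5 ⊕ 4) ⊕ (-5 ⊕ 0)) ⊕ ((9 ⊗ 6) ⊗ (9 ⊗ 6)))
(((-5 ⊕ 4) ⊕ (-5 ⊕ 0)) ⊕ ((9 ⊗ 6) ⊗ (9 ⊗ 6))) = -5

Expand innermost to outermost. Recall ⊕ takes the minimum of its arguments and ⊗ takes their sum. Working out the expression (((-5 ⊕ 4) ⊕ (-5 ⊕ 0)) ⊕ ((9 ⊗ 6) ⊗ (9 ⊗ 6))) gives -5.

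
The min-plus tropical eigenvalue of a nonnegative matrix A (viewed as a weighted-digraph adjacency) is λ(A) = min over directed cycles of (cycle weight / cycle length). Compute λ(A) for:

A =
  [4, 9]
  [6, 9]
λ(A) = 4

Enumerate directed cycles and compute their means (weight / length). Sample:
  cycle 0 → 0: weight = 4, length = 1, mean = 4/1 ≈ 4.000
  cycle 1 → 1: weight = 9, length = 1, mean = 9/1 ≈ 9.000
  cycle 0 → 1 → 0: weight = 15, length = 2, mean = 15/2 ≈ 7.500
  cycle 1 → 0 → 1: weight = 15, length = 2, mean = 15/2 ≈ 7.500
Minimum mean = 4.000, attained e.g. along the cycle 0 → 0 with weight 4 and length 1. So λ(A) = 4/1 = 4.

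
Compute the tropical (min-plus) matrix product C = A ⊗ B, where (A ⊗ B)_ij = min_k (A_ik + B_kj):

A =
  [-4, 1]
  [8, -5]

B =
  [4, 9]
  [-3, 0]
A ⊗ B =
  [-2, 1]
  [-8, -5]

Apply the min-plus product entry-by-entry:
  C[0][0] = min over k of (A[0][0] + B[0][0] = -4 + 4 = 0, A[0][1] + B[1][0] = 1 + -3 = -2) = -2 (attained at k = 1)
  C[0][1] = min over k of (A[0][0] + B[0][1] = -4 + 9 = 5, A[0][1] + B[1][1] = 1 + 0 = 1) = 1 (attained at k = 1)
  C[1][0] = min over k of (A[1][0] + B[0][0] = 8 + 4 = 12, A[1][1] + B[1][0] = -5 + -3 = -8) = -8 (attained at k = 1)
  C[1][1] = min over k of (A[1][0] + B[0][1] = 8 + 9 = 17, A[1][1] + B[1][1] = -5 + 0 = -5) = -5 (attained at k = 1)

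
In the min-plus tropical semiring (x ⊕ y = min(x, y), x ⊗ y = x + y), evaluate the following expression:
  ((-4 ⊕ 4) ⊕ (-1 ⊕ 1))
((-4 ⊕ 4) ⊕ (-1 ⊕ 1)) = -4

Expand innermost to outermost. Recall ⊕ takes the minimum of its arguments and ⊗ takes their sum. Working out the expression ((-4 ⊕ 4) ⊕ (-1 ⊕ 1)) gives -4.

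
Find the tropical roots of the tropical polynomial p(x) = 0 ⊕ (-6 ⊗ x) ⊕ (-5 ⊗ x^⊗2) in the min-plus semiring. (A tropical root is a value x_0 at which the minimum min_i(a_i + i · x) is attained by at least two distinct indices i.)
Roots: {-1, 6}

Each tropical root is a break point of the lower envelope of the lines y = a_i + i · x (there are 3 lines, with slopes 0, 1, ..., 2). Only the lines that attain the minimum somewhere contribute to roots; other lines are dominated. Here the surviving (envelope) indices are i = 2, i = 1, i = 0.
Intersections between consecutive envelope lines give the roots: for adjacent envelope indices i < j the intersection is x = (a_i − a_j) / (j − i). Reading off the sorted break points: {-1, 6}.
Verification: at each break x_0, at least two indices attain the minimum of min_i(a_i + i · x_0).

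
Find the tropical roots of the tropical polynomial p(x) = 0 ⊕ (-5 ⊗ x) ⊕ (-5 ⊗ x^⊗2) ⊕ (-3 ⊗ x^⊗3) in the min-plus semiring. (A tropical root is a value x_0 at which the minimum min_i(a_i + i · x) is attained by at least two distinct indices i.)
Roots: {-2, 0, 5}

Each tropical root is a break point of the lower envelope of the lines y = a_i + i · x (there are 4 lines, with slopes 0, 1, ..., 3). Only the lines that attain the minimum somewhere contribute to roots; other lines are dominated. Here the surviving (envelope) indices are i = 3, i = 2, i = 1, i = 0.
Intersections between consecutive envelope lines give the roots: for adjacent envelope indices i < j the intersection is x = (a_i − a_j) / (j − i). Reading off the sorted break points: {-2, 0, 5}.
Verification: at each break x_0, at least two indices attain the minimum of min_i(a_i + i · x_0).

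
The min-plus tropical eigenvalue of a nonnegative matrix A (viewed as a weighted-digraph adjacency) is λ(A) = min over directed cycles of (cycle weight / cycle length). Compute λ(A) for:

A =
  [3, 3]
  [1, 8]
λ(A) = 2

Enumerate directed cycles and compute their means (weight / length). Sample:
  cycle 0 → 0: weight = 3, length = 1, mean = 3/1 ≈ 3.000
  cycle 1 → 1: weight = 8, length = 1, mean = 8/1 ≈ 8.000
  cycle 0 → 1 → 0: weight = 4, length = 2, mean = 4/2 ≈ 2.000
  cycle 1 → 0 → 1: weight = 4, length = 2, mean = 4/2 ≈ 2.000
Minimum mean = 2.000, attained e.g. along the cycle 0 → 1 → 0 with weight 4 and length 2. So λ(A) = 4/2 = 2.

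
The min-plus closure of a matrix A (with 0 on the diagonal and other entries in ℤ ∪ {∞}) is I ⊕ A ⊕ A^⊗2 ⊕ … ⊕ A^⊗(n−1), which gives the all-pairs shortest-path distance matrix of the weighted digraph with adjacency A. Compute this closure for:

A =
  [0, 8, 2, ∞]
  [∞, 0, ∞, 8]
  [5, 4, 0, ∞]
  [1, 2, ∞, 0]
Closure =
  [0, 6, 2, 14]
  [9, 0, 11, 8]
  [5, 4, 0, 12]
  [1, 2, 3, 0]

This is the Floyd-Warshall all-pairs shortest-path computation. For each intermediate vertex k = 0, 1, …, 3, update dist[i][j] ← min(dist[i][j], dist[i][k] + dist[k][j]). The final matrix gives, for each (i, j), the minimum total weight of any directed path from i to j (possibly empty when i = j).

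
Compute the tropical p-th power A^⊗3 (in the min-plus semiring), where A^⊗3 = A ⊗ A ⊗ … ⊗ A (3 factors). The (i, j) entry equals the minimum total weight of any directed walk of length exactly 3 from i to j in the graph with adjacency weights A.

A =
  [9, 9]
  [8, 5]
A^⊗3 =
  [22, 19]
  [18, 15]

Each entry (A^⊗3)_ij equals the minimum over all length-3 walks i = v_0 → v_1 → … → v_3 = j of Σ_t A[v_t][v_{t+1}]. For example, for (i, j) = (0, 1) we minimise over 4 possible intermediate vertex sequences; the minimum is 19, attained along the walk 0 → 1 → 1 → 1.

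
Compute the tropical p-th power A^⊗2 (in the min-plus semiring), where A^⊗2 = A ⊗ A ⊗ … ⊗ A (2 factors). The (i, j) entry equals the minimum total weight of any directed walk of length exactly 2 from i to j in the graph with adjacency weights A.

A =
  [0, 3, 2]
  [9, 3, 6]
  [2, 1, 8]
A^⊗2 =
  [0, 3, 2]
  [8, 6, 9]
  [2, 4, 4]

Each entry (A^⊗2)_ij equals the minimum over all length-2 walks i = v_0 → v_1 → … → v_2 = j of Σ_t A[v_t][v_{t+1}]. For example, for (i, j) = (0, 2) we minimise over 3 possible intermediate vertex sequences; the minimum is 2, attained along the walk 0 → 0 → 2.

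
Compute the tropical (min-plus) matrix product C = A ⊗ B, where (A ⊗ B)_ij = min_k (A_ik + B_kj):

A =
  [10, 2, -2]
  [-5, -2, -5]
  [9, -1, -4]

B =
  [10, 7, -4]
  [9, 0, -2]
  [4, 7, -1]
A ⊗ B =
  [2, 2, -3]
  [-1, -2, -9]
  [0, -1, -5]

Apply the min-plus product entry-by-entry:
  C[0][0] = min over k of (A[0][0] + B[0][0] = 10 + 10 = 20, A[0][1] + B[1][0] = 2 + 9 = 11, A[0][2] + B[2][0] = -2 + 4 = 2) = 2 (attained at k = 2)
  C[0][1] = min over k of (A[0][0] + B[0][1] = 10 + 7 = 17, A[0][1] + B[1][1] = 2 + 0 = 2, A[0][2] + B[2][1] = -2 + 7 = 5) = 2 (attained at k = 1)
  C[0][2] = min over k of (A[0][0] + B[0][2] = 10 + -4 = 6, A[0][1] + B[1][2] = 2 + -2 = 0, A[0][2] + B[2][2] = -2 + -1 = -3) = -3 (attained at k = 2)
  C[1][0] = min over k of (A[1][0] + B[0][0] = -5 + 10 = 5, A[1][1] + B[1][0] = -2 + 9 = 7, A[1][2] + B[2][0] = -5 + 4 = -1) = -1 (attained at k = 2)
  C[1][1] = min over k of (A[1][0] + B[0][1] = -5 + 7 = 2, A[1][1] + B[1][1] = -2 + 0 = -2, A[1][2] + B[2][1] = -5 + 7 = 2) = -2 (attained at k = 1)
  C[1][2] = min over k of (A[1][0] + B[0][2] = -5 + -4 = -9, A[1][1] + B[1][2] = -2 + -2 = -4, A[1][2] + B[2][2] = -5 + -1 = -6) = -9 (attained at k = 0)
  C[2][0] = min over k of (A[2][0] + B[0][0] = 9 + 10 = 19, A[2][1] + B[1][0] = -1 + 9 = 8, A[2][2] + B[2][0] = -4 + 4 = 0) = 0 (attained at k = 2)
  C[2][1] = min over k of (A[2][0] + B[0][1] = 9 + 7 = 16, A[2][1] + B[1][1] = -1 + 0 = -1, A[2][2] + B[2][1] = -4 + 7 = 3) = -1 (attained at k = 1)
  C[2][2] = min over k of (A[2][0] + B[0][2] = 9 + -4 = 5, A[2][1] + B[1][2] = -1 + -2 = -3, A[2][2] + B[2][2] = -4 + -1 = -5) = -5 (attained at k = 2)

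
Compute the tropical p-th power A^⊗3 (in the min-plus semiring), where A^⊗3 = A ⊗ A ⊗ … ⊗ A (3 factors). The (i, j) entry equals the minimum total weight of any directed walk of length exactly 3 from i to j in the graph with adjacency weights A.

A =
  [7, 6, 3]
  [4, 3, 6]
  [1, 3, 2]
A^⊗3 =
  [6, 8, 7]
  [8, 9, 9]
  [5, 7, 6]

Each entry (A^⊗3)_ij equals the minimum over all length-3 walks i = v_0 → v_1 → … → v_3 = j of Σ_t A[v_t][v_{t+1}]. For example, for (i, j) = (0, 2) we minimise over 9 possible intermediate vertex sequences; the minimum is 7, attained along the walk 0 → 2 → 0 → 2.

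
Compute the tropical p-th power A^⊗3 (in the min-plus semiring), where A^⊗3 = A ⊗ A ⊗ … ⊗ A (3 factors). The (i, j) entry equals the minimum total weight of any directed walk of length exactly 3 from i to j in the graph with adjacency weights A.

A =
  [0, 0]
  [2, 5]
A^⊗3 =
  [0, 0]
  [2, 2]

Each entry (A^⊗3)_ij equals the minimum over all length-3 walks i = v_0 → v_1 → … → v_3 = j of Σ_t A[v_t][v_{t+1}]. For example, for (i, j) = (0, 1) we minimise over 4 possible intermediate vertex sequences; the minimum is 0, attained along the walk 0 → 0 → 0 → 1.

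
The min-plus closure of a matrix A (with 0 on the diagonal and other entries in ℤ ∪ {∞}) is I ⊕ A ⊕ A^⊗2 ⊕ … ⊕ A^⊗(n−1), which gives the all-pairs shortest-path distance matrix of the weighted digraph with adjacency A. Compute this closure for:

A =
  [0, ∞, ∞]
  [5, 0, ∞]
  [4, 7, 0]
Closure =
  [0, ∞, ∞]
  [5, 0, ∞]
  [4, 7, 0]

This is the Floyd-Warshall all-pairs shortest-path computation. For each intermediate vertex k = 0, 1, …, 2, update dist[i][j] ← min(dist[i][j], dist[i][k] + dist[k][j]). The final matrix gives, for each (i, j), the minimum total weight of any directed path from i to j (possibly empty when i = j).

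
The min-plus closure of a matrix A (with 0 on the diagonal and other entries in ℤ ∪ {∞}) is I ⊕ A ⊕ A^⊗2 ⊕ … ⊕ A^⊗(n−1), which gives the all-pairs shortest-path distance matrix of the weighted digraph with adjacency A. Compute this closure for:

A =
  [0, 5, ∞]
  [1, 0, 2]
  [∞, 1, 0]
Closure =
  [0, 5, 7]
  [1, 0, 2]
  [2, 1, 0]

This is the Floyd-Warshall all-pairs shortest-path computation. For each intermediate vertex k = 0, 1, …, 2, update dist[i][j] ← min(dist[i][j], dist[i][k] + dist[k][j]). The final matrix gives, for each (i, j), the minimum total weight of any directed path from i to j (possibly empty when i = j).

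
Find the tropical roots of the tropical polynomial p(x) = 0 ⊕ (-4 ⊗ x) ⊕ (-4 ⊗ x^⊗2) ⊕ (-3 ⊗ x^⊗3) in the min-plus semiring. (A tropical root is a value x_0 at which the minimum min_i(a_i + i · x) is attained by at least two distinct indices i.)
Roots: {-1, 0, 4}

Each tropical root is a break point of the lower envelope of the lines y = a_i + i · x (there are 4 lines, with slopes 0, 1, ..., 3). Only the lines that attain the minimum somewhere contribute to roots; other lines are dominated. Here the surviving (envelope) indices are i = 3, i = 2, i = 1, i = 0.
Intersections between consecutive envelope lines give the roots: for adjacent envelope indices i < j the intersection is x = (a_i − a_j) / (j − i). Reading off the sorted break points: {-1, 0, 4}.
Verification: at each break x_0, at least two indices attain the minimum of min_i(a_i + i · x_0).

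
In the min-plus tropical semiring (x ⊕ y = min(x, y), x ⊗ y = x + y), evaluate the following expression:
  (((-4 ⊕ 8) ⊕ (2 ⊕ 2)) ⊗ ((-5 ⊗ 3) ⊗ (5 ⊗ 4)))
(((-4 ⊕ 8) ⊕ (2 ⊕ 2)) ⊗ ((-5 ⊗ 3) ⊗ (5 ⊗ 4))) = 3

Expand innermost to outermost. Recall ⊕ takes the minimum of its arguments and ⊗ takes their sum. Working out the expression (((-4 ⊕ 8) ⊕ (2 ⊕ 2)) ⊗ ((-5 ⊗ 3) ⊗ (5 ⊗ 4))) gives 3.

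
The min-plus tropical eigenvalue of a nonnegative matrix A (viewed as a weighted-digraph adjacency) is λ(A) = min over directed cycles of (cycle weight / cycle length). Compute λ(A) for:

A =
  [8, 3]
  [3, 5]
λ(A) = 3

Enumerate directed cycles and compute their means (weight / length). Sample:
  cycle 0 → 0: weight = 8, length = 1, mean = 8/1 ≈ 8.000
  cycle 1 → 1: weight = 5, length = 1, mean = 5/1 ≈ 5.000
  cycle 0 → 1 → 0: weight = 6, length = 2, mean = 6/2 ≈ 3.000
  cycle 1 → 0 → 1: weight = 6, length = 2, mean = 6/2 ≈ 3.000
Minimum mean = 3.000, attained e.g. along the cycle 0 → 1 → 0 with weight 6 and length 2. So λ(A) = 6/2 = 3.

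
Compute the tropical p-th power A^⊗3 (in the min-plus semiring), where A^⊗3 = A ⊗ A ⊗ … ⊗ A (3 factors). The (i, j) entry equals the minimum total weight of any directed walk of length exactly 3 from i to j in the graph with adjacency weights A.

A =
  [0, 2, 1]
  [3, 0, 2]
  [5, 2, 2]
A^⊗3 =
  [0, 2, 1]
  [3, 0, 2]
  [5, 2, 4]

Each entry (A^⊗3)_ij equals the minimum over all length-3 walks i = v_0 → v_1 → … → v_3 = j of Σ_t A[v_t][v_{t+1}]. For example, for (i, j) = (0, 2) we minimise over 9 possible intermediate vertex sequences; the minimum is 1, attained along the walk 0 → 0 → 0 → 2.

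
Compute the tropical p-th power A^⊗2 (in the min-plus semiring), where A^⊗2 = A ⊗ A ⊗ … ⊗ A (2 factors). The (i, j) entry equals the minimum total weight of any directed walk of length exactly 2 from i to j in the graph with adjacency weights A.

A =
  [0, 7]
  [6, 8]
A^⊗2 =
  [0, 7]
  [6, 13]

Each entry (A^⊗2)_ij equals the minimum over all length-2 walks i = v_0 → v_1 → … → v_2 = j of Σ_t A[v_t][v_{t+1}]. For example, for (i, j) = (0, 1) we minimise over 2 possible intermediate vertex sequences; the minimum is 7, attained along the walk 0 → 0 → 1.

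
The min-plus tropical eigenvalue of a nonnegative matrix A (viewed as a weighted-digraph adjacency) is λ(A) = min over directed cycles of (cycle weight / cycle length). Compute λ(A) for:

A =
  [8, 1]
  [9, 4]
λ(A) = 4

Enumerate directed cycles and compute their means (weight / length). Sample:
  cycle 0 → 0: weight = 8, length = 1, mean = 8/1 ≈ 8.000
  cycle 1 → 1: weight = 4, length = 1, mean = 4/1 ≈ 4.000
  cycle 0 → 1 → 0: weight = 10, length = 2, mean = 10/2 ≈ 5.000
  cycle 1 → 0 → 1: weight = 10, length = 2, mean = 10/2 ≈ 5.000
Minimum mean = 4.000, attained e.g. along the cycle 1 → 1 with weight 4 and length 1. So λ(A) = 4/1 = 4.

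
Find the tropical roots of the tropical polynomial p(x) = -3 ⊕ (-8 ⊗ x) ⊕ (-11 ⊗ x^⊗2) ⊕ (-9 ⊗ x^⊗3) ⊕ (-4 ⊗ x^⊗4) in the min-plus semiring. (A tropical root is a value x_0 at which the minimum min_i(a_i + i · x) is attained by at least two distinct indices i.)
Roots: {-5, -2, 3, 5}

Each tropical root is a break point of the lower envelope of the lines y = a_i + i · x (there are 5 lines, with slopes 0, 1, ..., 4). Only the lines that attain the minimum somewhere contribute to roots; other lines are dominated. Here the surviving (envelope) indices are i = 4, i = 3, i = 2, i = 1, i = 0.
Intersections between consecutive envelope lines give the roots: for adjacent envelope indices i < j the intersection is x = (a_i − a_j) / (j − i). Reading off the sorted break points: {-5, -2, 3, 5}.
Verification: at each break x_0, at least two indices attain the minimum of min_i(a_i + i · x_0).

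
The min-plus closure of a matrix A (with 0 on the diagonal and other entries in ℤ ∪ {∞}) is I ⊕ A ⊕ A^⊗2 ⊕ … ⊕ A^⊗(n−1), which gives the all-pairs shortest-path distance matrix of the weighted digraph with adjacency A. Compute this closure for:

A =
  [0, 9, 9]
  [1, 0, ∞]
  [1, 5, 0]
Closure =
  [0, 9, 9]
  [1, 0, 10]
  [1, 5, 0]

This is the Floyd-Warshall all-pairs shortest-path computation. For each intermediate vertex k = 0, 1, …, 2, update dist[i][j] ← min(dist[i][j], dist[i][k] + dist[k][j]). The final matrix gives, for each (i, j), the minimum total weight of any directed path from i to j (possibly empty when i = j).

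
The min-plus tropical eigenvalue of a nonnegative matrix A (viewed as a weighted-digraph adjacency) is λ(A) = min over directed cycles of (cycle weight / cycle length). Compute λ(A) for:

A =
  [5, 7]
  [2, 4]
λ(A) = 4

Enumerate directed cycles and compute their means (weight / length). Sample:
  cycle 0 → 0: weight = 5, length = 1, mean = 5/1 ≈ 5.000
  cycle 1 → 1: weight = 4, length = 1, mean = 4/1 ≈ 4.000
  cycle 0 → 1 → 0: weight = 9, length = 2, mean = 9/2 ≈ 4.500
  cycle 1 → 0 → 1: weight = 9, length = 2, mean = 9/2 ≈ 4.500
Minimum mean = 4.000, attained e.g. along the cycle 1 → 1 with weight 4 and length 1. So λ(A) = 4/1 = 4.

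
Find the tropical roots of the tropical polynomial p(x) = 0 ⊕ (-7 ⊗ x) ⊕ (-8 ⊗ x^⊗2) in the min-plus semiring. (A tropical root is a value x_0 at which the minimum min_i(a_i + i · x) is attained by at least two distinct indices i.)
Roots: {1, 7}

Each tropical root is a break point of the lower envelope of the lines y = a_i + i · x (there are 3 lines, with slopes 0, 1, ..., 2). Only the lines that attain the minimum somewhere contribute to roots; other lines are dominated. Here the surviving (envelope) indices are i = 2, i = 1, i = 0.
Intersections between consecutive envelope lines give the roots: for adjacent envelope indices i < j the intersection is x = (a_i − a_j) / (j − i). Reading off the sorted break points: {1, 7}.
Verification: at each break x_0, at least two indices attain the minimum of min_i(a_i + i · x_0).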